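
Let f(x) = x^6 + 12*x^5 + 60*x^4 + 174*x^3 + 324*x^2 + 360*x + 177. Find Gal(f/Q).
6T3: D_6

The polynomial f is an irreducible sextic over Q, so G = Gal(f/Q) is one of the 16 transitive subgroups 6T1, ..., 6T16 of S_6. The discriminant of f is 5159780352, which is not a perfect square, so G is not contained in A_6. The transitive groups of degree 6 not contained in A_6 are: C_6 (6T1, order 6), S_3 (6T2, order 6), D_6 (6T3, order 12), C_3 x S_3 (6T5, order 18), A_4 x C_2 (6T6, order 24), S_4 (6T8, order 24), S_3 x S_3 (6T9, order 36), S_4 x C_2 (6T11, order 48), (S_3 x S_3) : C_2 (6T13, order 72), PGL(2,5) (6T14, order 120), S_6 (6T16, order 720). By Dedekind's theorem, for a prime p not dividing disc(f) the degrees of the irreducible factors of f mod p form the cycle type of an element of G. Factoring f modulo the 79 such primes p <= 419 (skipping 2, 3, which divide the discriminant), each new pattern first appears at: mod 5: f = (x^6 + 2x^5 + 4x^3 + 4x^2 + 2), pattern 6; mod 7: f = (x^2 + 4x + 1)(x^2 + 4x + 5)(x^2 + 4x + 6), pattern 2+2+2; mod 11: f = (x + 5)(x + 6)(x^2 + 1)(x^2 + x + 7), pattern 2+2+1+1; mod 13: f = (x^3 + 6x^2 + 12x + 5)(x^3 + 6x^2 + 12x + 12), pattern 3+3; mod 97: f = (x + 6)(x + 35)(x + 45)(x + 52)(x + 75)(x + 90), pattern 1+1+1+1+1+1. No other pattern occurs in this range, so the set of observed cycle types is {6, 2+2+2, 2+2+1+1, 3+3, 1+1+1+1+1+1}. The candidates containing elements of all these cycle types are D_6 (6T3) of order 12, A_4 x C_2 (6T6) of order 24, S_3 x S_3 (6T9) of order 36, S_4 x C_2 (6T11) of order 48, (S_3 x S_3) : C_2 (6T13) of order 72, PGL(2,5) (6T14) of order 120, S_6 (6T16) of order 720; the others are excluded. The observed types are precisely the cycle types that occur in D_6 (6T3). Each of the other remaining candidates has further cycle types, and by the Chebotarev density theorem the matching factorization patterns would occur for a proportion of primes equal to their share of the group: A_4 x C_2 (6T6) additionally contains elements of type 2+1+1+1+1 (3 of its 24 elements, about 12% of primes); S_3 x S_3 (6T9) additionally contains elements of type 3+1+1+1 (4 of its 36 elements, about 11% of primes); S_4 x C_2 (6T11) additionally contains elements of type 4+2, 4+1+1, 2+1+1+1+1 (15 of its 48 elements, about 31% of primes); (S_3 x S_3) : C_2 (6T13) additionally contains elements of type 4+2, 3+2+1, 3+1+1+1, 2+1+1+1+1 (40 of its 72 elements, about 56% of primes); PGL(2,5) (6T14) additionally contains elements of type 5+1, 4+1+1 (54 of its 120 elements, about 45% of primes); S_6 (6T16) additionally contains elements of type 5+1, 4+2, 4+1+1, 3+2+1, 3+1+1+1, 2+1+1+1+1 (499 of its 720 elements, about 69% of primes). None of the 79 primes tested shows any such pattern (for each of these groups the chance of that is below 10^-4), which rules them out. Hence G = D_6 (6T3), of order 12.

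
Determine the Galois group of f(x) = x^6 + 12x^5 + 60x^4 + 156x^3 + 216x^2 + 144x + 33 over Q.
The polynomial f is an irreducible sextic over Q, so G = Gal(f/Q) is one of the 16 transitive subgroups 6T1, ..., 6T16 of S_6. The discriminant of f is 1259712, which is not a perfect square, so G is not contained in A_6. The transitive groups of degree 6 not contained in A_6 are: C_6 (6T1, order 6), S_3 (6T2, order 6), D_6 (6T3, order 12), C_3 x S_3 (6T5, order 18), A_4 x C_2 (6T6, order 24), S_4 (6T8, order 24), S_3 x S_3 (6T9, order 36), S_4 x C_2 (6T11, order 48), (S_3 x S_3) : C_2 (6T13, order 72), PGL(2,5) (6T14, order 120), S_6 (6T16, order 720). By Dedekind's theorem, for a prime p not dividing disc(f) the degrees of the irreducible factors of f mod p form the cycle type of an element of G. Factoring f modulo the 79 such primes p <= 419 (skipping 2, 3, which divide the discriminant), each new pattern first appears at: mod 5: f = (x^6 + 2x^5 + x^3 + x^2 + 4x + 3), pattern 6; mod 7: f = (x^2 + x + 6)(x^2 + 5x + 3)(x^2 + 6x + 3), pattern 2+2+2; mod 11: f = (x)(x + 7)(x^2 + 6x + 1)(x^2 + 10x + 8), pattern 2+2+1+1; mod 13: f = (x^3 + 6x^2 + 12x + 2)(x^3 + 6x^2 + 12x + 10), pattern 3+3; mod 97: f = (x + 4)(x + 27)(x + 51)(x + 68)(x + 72)(x + 81), pattern 1+1+1+1+1+1. No other pattern occurs in this range, so the set of observed cycle types is {6, 2+2+2, 2+2+1+1, 3+3, 1+1+1+1+1+1}. The candidates containing elements of all these cycle types are D_6 (6T3) of order 12, A_4 x C_2 (6T6) of order 24, S_3 x S_3 (6T9) of order 36, S_4 x C_2 (6T11) of order 48, (S_3 x S_3) : C_2 (6T13) of order 72, PGL(2,5) (6T14) of order 120, S_6 (6T16) of order 720; the others are excluded. The observed types are precisely the cycle types that occur in D_6 (6T3). Each of the other remaining candidates has further cycle types, and by the Chebotarev density theorem the matching factorization patterns would occur for a proportion of primes equal to their share of the group: A_4 x C_2 (6T6) additionally contains elements of type 2+1+1+1+1 (3 of its 24 elements, about 12% of primes); S_3 x S_3 (6T9) additionally contains elements of type 3+1+1+1 (4 of its 36 elements, about 11% of primes); S_4 x C_2 (6T11) additionally contains elements of type 4+2, 4+1+1, 2+1+1+1+1 (15 of its 48 elements, about 31% of primes); (S_3 x S_3) : C_2 (6T13) additionally contains elements of type 4+2, 3+2+1, 3+1+1+1, 2+1+1+1+1 (40 of its 72 elements, about 56% of primes); PGL(2,5) (6T14) additionally contains elements of type 5+1, 4+1+1 (54 of its 120 elements, about 45% of primes); S_6 (6T16) additionally contains elements of type 5+1, 4+2, 4+1+1, 3+2+1, 3+1+1+1, 2+1+1+1+1 (499 of its 720 elements, about 69% of primes). None of the 79 primes tested shows any such pattern (for each of these groups the chance of that is below 10^-4), which rules them out. Hence G = D_6 (6T3), of order 12.

D_6 (order 12)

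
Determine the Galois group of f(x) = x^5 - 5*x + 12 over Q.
The polynomial f is an irreducible quintic over Q, so G = Gal(f/Q) is a transitive subgroup of S_5: one of C_5 (5T1, order 5), D_5 (5T2, order 10), F_20 (5T3, order 20), A_5 (5T4, order 60) or S_5 (5T5, order 120). The discriminant of f is 64000000 = 8000^2, a perfect square, so G is contained in A_5. The transitive groups of degree 5 contained in A_5 are: C_5 (5T1, order 5), D_5 (5T2, order 10), A_5 (5T4, order 60). By Dedekind's theorem, for a prime p not dividing disc(f) the degrees of the irreducible factors of f mod p form the cycle type of an element of G. Factoring f modulo the 23 such primes p <= 97 (skipping 2, 5, which divide the discriminant), each new pattern first appears at: mod 3: f = (x)(x^2 + x + 2)(x^2 + 2x + 2), pattern 2+2+1; mod 7: f = (x^5 + 2x + 5), pattern 5. No other pattern occurs in this range, so the set of observed cycle types is {2+2+1, 5}. The candidates containing elements of all these cycle types are D_5 (5T2) of order 10, A_5 (5T4) of order 60; the others are excluded. The observed types are precisely the cycle types that occur in D_5 (5T2) (apart from the identity). Each of the other remaining candidates has further cycle types, and by the Chebotarev density theorem the matching factorization patterns would occur for a proportion of primes equal to their share of the group: A_5 (5T4) additionally contains elements of type 3+1+1 (20 of its 60 elements, about 33% of primes). None of the 23 primes tested shows any such pattern (for each of these groups the chance of that is below 10^-4), which rules them out. Hence G = D_5 (5T2), of order 10.

D_5, the dihedral group of order 10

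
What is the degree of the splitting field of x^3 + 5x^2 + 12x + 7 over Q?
6

The degree of the splitting field over Q equals the order of the Galois group, so first determine the group. The polynomial is an irreducible cubic over Q and its discriminant is -575, which is not a perfect square. For an irreducible cubic, a non-square discriminant gives Galois group S_3. The Galois group S_3 (3T2) has order 6, so the splitting field has degree 6 over Q.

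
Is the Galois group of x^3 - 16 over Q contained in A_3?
No

The polynomial is irreducible of degree 3 over Q. Its discriminant is -6912, which is not a perfect square. A Galois group lies in the alternating group exactly when the discriminant is a square in Q, so the Galois group (S_3) is not contained in A_3.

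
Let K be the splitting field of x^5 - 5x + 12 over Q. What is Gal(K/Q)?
D_5

The polynomial f is an irreducible quintic over Q, so G = Gal(f/Q) is a transitive subgroup of S_5: one of C_5 (5T1, order 5), D_5 (5T2, order 10), F_20 (5T3, order 20), A_5 (5T4, order 60) or S_5 (5T5, order 120). The discriminant of f is 64000000 = 8000^2, a perfect square, so G is contained in A_5. The transitive groups of degree 5 contained in A_5 are: C_5 (5T1, order 5), D_5 (5T2, order 10), A_5 (5T4, order 60). By Dedekind's theorem, for a prime p not dividing disc(f) the degrees of the irreducible factors of f mod p form the cycle type of an element of G. Factoring f modulo the 23 such primes p <= 97 (skipping 2, 5, which divide the discriminant), each new pattern first appears at: mod 3: f = (x)(x^2 + x + 2)(x^2 + 2x + 2), pattern 2+2+1; mod 7: f = (x^5 + 2x + 5), pattern 5. No other pattern occurs in this range, so the set of observed cycle types is {2+2+1, 5}. The candidates containing elements of all these cycle types are D_5 (5T2) of order 10, A_5 (5T4) of order 60; the others are excluded. The observed types are precisely the cycle types that occur in D_5 (5T2) (apart from the identity). Each of the other remaining candidates has further cycle types, and by the Chebotarev density theorem the matching factorization patterns would occur for a proportion of primes equal to their share of the group: A_5 (5T4) additionally contains elements of type 3+1+1 (20 of its 60 elements, about 33% of primes). None of the 23 primes tested shows any such pattern (for each of these groups the chance of that is below 10^-4), which rules them out. Hence G = D_5 (5T2), of order 10.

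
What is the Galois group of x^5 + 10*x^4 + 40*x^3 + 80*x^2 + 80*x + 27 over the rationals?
F_20

The polynomial f is an irreducible quintic over Q, so G = Gal(f/Q) is a transitive subgroup of S_5: one of C_5 (5T1, order 5), D_5 (5T2, order 10), F_20 (5T3, order 20), A_5 (5T4, order 60) or S_5 (5T5, order 120). The discriminant of f is 1953125, which is not a perfect square, so G is not contained in A_5. The transitive groups of degree 5 not contained in A_5 are: F_20 (5T3, order 20), S_5 (5T5, order 120). By Dedekind's theorem, for a prime p not dividing disc(f) the degrees of the irreducible factors of f mod p form the cycle type of an element of G. Factoring f modulo the 18 such primes p <= 67 (skipping 5, which divides the discriminant), each new pattern first appears at: mod 2: f = (x + 1)(x^4 + x^3 + x^2 + x + 1), pattern 4+1; mod 11: f = (x^5 + 10x^4 + 7x^3 + 3x^2 + 3x + 5), pattern 5; mod 19: f = (x + 15)(x^2 + 15x + 5)(x^2 + 18x + 11), pattern 2+2+1; mod 31: f = (x + 5)(x + 8)(x + 14)(x + 19)(x + 26), pattern 1+1+1+1+1. No other pattern occurs in this range, so the set of observed cycle types is {4+1, 5, 2+2+1, 1+1+1+1+1}. The candidates containing elements of all these cycle types are F_20 (5T3) of order 20, S_5 (5T5) of order 120; the others are excluded. The observed types are precisely the cycle types that occur in F_20 (5T3). Each of the other remaining candidates has further cycle types, and by the Chebotarev density theorem the matching factorization patterns would occur for a proportion of primes equal to their share of the group: S_5 (5T5) additionally contains elements of type 3+2, 3+1+1, 2+1+1+1 (50 of its 120 elements, about 42% of primes). None of the 18 primes tested shows any such pattern (for each of these groups the chance of that is below 10^-4), which rules them out. Hence G = F_20 (5T3), of order 20.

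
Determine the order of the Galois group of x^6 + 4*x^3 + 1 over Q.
12

The degree of the splitting field over Q equals the order of the Galois group, so first determine the group. The polynomial f is an irreducible sextic over Q, so G = Gal(f/Q) is one of the 16 transitive subgroups 6T1, ..., 6T16 of S_6. The discriminant of f is 1259712, which is not a perfect square, so G is not contained in A_6. The transitive groups of degree 6 not contained in A_6 are: C_6 (6T1, order 6), S_3 (6T2, order 6), D_6 (6T3, order 12), C_3 x S_3 (6T5, order 18), A_4 x C_2 (6T6, order 24), S_4 (6T8, order 24), S_3 x S_3 (6T9, order 36), S_4 x C_2 (6T11, order 48), (S_3 x S_3) : C_2 (6T13, order 72), PGL(2,5) (6T14, order 120), S_6 (6T16, order 720). By Dedekind's theorem, for a prime p not dividing disc(f) the degrees of the irreducible factors of f mod p form the cycle type of an element of G. Factoring f modulo the 79 such primes p <= 419 (skipping 2, 3, which divide the discriminant), each new pattern first appears at: mod 5: f = (x^6 + 4x^3 + 1), pattern 6; mod 7: f = (x^2 + 3x + 1)(x^2 + 5x + 2)(x^2 + 6x + 4), pattern 2+2+2; mod 11: f = (x + 2)(x + 6)(x^2 + 5x + 3)(x^2 + 9x + 4), pattern 2+2+1+1; mod 13: f = (x^3 + 6)(x^3 + 11), pattern 3+3; mod 97: f = (x + 18)(x + 27)(x + 31)(x + 48)(x + 72)(x + 95), pattern 1+1+1+1+1+1. No other pattern occurs in this range, so the set of observed cycle types is {6, 2+2+2, 2+2+1+1, 3+3, 1+1+1+1+1+1}. The candidates containing elements of all these cycle types are D_6 (6T3) of order 12, A_4 x C_2 (6T6) of order 24, S_3 x S_3 (6T9) of order 36, S_4 x C_2 (6T11) of order 48, (S_3 x S_3) : C_2 (6T13) of order 72, PGL(2,5) (6T14) of order 120, S_6 (6T16) of order 720; the others are excluded. The observed types are precisely the cycle types that occur in D_6 (6T3). Each of the other remaining candidates has further cycle types, and by the Chebotarev density theorem the matching factorization patterns would occur for a proportion of primes equal to their share of the group: A_4 x C_2 (6T6) additionally contains elements of type 2+1+1+1+1 (3 of its 24 elements, about 12% of primes); S_3 x S_3 (6T9) additionally contains elements of type 3+1+1+1 (4 of its 36 elements, about 11% of primes); S_4 x C_2 (6T11) additionally contains elements of type 4+2, 4+1+1, 2+1+1+1+1 (15 of its 48 elements, about 31% of primes); (S_3 x S_3) : C_2 (6T13) additionally contains elements of type 4+2, 3+2+1, 3+1+1+1, 2+1+1+1+1 (40 of its 72 elements, about 56% of primes); PGL(2,5) (6T14) additionally contains elements of type 5+1, 4+1+1 (54 of its 120 elements, about 45% of primes); S_6 (6T16) additionally contains elements of type 5+1, 4+2, 4+1+1, 3+2+1, 3+1+1+1, 2+1+1+1+1 (499 of its 720 elements, about 69% of primes). None of the 79 primes tested shows any such pattern (for each of these groups the chance of that is below 10^-4), which rules them out. Hence G = D_6 (6T3), of order 12. The Galois group D_6 (6T3) has order 12, so the splitting field has degree 12 over Q.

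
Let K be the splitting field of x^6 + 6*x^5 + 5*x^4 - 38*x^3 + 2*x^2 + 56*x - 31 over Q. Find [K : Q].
24

The degree of the splitting field over Q equals the order of the Galois group, so first determine the group. The polynomial f is an irreducible sextic over Q, so G = Gal(f/Q) is one of the 16 transitive subgroups 6T1, ..., 6T16 of S_6. The discriminant of f is 1337890115584 = 1156672^2, a perfect square, so G is contained in A_6. The transitive groups of degree 6 contained in A_6 are: A_4 (6T4, order 12), S_4 (6T7, order 24), (C_3 x C_3) : C_4 (6T10, order 36), PSL(2,5) (6T12, order 60), A_6 (6T15, order 360). By Dedekind's theorem, for a prime p not dividing disc(f) the degrees of the irreducible factors of f mod p form the cycle type of an element of G. Factoring f modulo the 79 such primes p <= 431 (skipping 2, 11, 31, 53, which divide the discriminant), each new pattern first appears at: mod 3: f = (x^2 + x + 2)(x^4 + 2x^3 + x^2 + 2x + 1), pattern 4+2; mod 5: f = (x^3 + 2x + 1)(x^3 + x^2 + 3x + 4), pattern 3+3; mod 37: f = (x + 6)(x + 9)(x^2 + 2x + 33)(x^2 + 26x + 1), pattern 2+2+1+1; mod 67: f = (x + 5)(x + 13)(x + 32)(x + 46)(x + 48)(x + 63), pattern 1+1+1+1+1+1. No other pattern occurs in this range, so the set of observed cycle types is {4+2, 3+3, 2+2+1+1, 1+1+1+1+1+1}. The candidates containing elements of all these cycle types are S_4 (6T7) of order 24, (C_3 x C_3) : C_4 (6T10) of order 36, A_6 (6T15) of order 360; the others are excluded. The observed types are precisely the cycle types that occur in S_4 (6T7). Each of the other remaining candidates has further cycle types, and by the Chebotarev density theorem the matching factorization patterns would occur for a proportion of primes equal to their share of the group: (C_3 x C_3) : C_4 (6T10) additionally contains elements of type 3+1+1+1 (4 of its 36 elements, about 11% of primes); A_6 (6T15) additionally contains elements of type 5+1, 3+1+1+1 (184 of its 360 elements, about 51% of primes). None of the 79 primes tested shows any such pattern (for each of these groups the chance of that is below 10^-4), which rules them out. Hence G = S_4 (6T7), of order 24. The Galois group S_4 (6T7) has order 24, so the splitting field has degree 24 over Q.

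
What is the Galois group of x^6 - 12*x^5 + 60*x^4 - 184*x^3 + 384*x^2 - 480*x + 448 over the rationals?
The polynomial f is an irreducible sextic over Q, so G = Gal(f/Q) is one of the 16 transitive subgroups 6T1, ..., 6T16 of S_6. The discriminant of f is -190210142896128, which is not a perfect square, so G is not contained in A_6. The transitive groups of degree 6 not contained in A_6 are: C_6 (6T1, order 6), S_3 (6T2, order 6), D_6 (6T3, order 12), C_3 x S_3 (6T5, order 18), A_4 x C_2 (6T6, order 24), S_4 (6T8, order 24), S_3 x S_3 (6T9, order 36), S_4 x C_2 (6T11, order 48), (S_3 x S_3) : C_2 (6T13, order 72), PGL(2,5) (6T14, order 120), S_6 (6T16, order 720). By Dedekind's theorem, for a prime p not dividing disc(f) the degrees of the irreducible factors of f mod p form the cycle type of an element of G. Factoring f modulo the 33 such primes p <= 149 (skipping 2, 3, which divide the discriminant), each new pattern first appears at: mod 5: f = (x^6 + 3x^5 + x^3 + 4x^2 + 3), pattern 6; mod 7: f = (x)(x + 2)(x + 6)(x^3 + x^2 + 5x + 2), pattern 3+1+1+1; mod 17: f = (x^2 + 3x + 1)(x^2 + 4x + 16)(x^2 + 15x + 11), pattern 2+2+2; mod 19: f = (x^3 + 13x^2 + 12x + 2)(x^3 + 13x^2 + 12x + 15), pattern 3+3; mod 73: f = (x + 24)(x + 40)(x + 42)(x + 56)(x + 58)(x + 60), pattern 1+1+1+1+1+1. No other pattern occurs in this range, so the set of observed cycle types is {6, 3+1+1+1, 2+2+2, 3+3, 1+1+1+1+1+1}. The candidates containing elements of all these cycle types are C_3 x S_3 (6T5) of order 18, S_3 x S_3 (6T9) of order 36, (S_3 x S_3) : C_2 (6T13) of order 72, S_6 (6T16) of order 720; the others are excluded. The observed types are precisely the cycle types that occur in C_3 x S_3 (6T5). Each of the other remaining candidates has further cycle types, and by the Chebotarev density theorem the matching factorization patterns would occur for a proportion of primes equal to their share of the group: S_3 x S_3 (6T9) additionally contains elements of type 2+2+1+1 (9 of its 36 elements, about 25% of primes); (S_3 x S_3) : C_2 (6T13) additionally contains elements of type 4+2, 3+2+1, 2+2+1+1, 2+1+1+1+1 (45 of its 72 elements, about 62% of primes); S_6 (6T16) additionally contains elements of type 5+1, 4+2, 4+1+1, 3+2+1, 2+2+1+1, 2+1+1+1+1 (504 of its 720 elements, about 70% of primes). None of the 33 primes tested shows any such pattern (for each of these groups the chance of that is below 10^-4), which rules them out. Hence G = C_3 x S_3 (6T5), of order 18.

C_3 x S_3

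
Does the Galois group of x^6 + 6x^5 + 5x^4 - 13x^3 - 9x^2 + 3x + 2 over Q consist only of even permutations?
The polynomial is irreducible of degree 6 over Q. Its discriminant is 30991489 = 5567^2, a perfect square. A Galois group lies in the alternating group exactly when the discriminant is a square in Q, so the Galois group (PSL(2,5)) is contained in A_6.

Yes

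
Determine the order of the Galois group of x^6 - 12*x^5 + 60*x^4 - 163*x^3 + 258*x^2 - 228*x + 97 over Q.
18

The degree of the splitting field over Q equals the order of the Galois group, so first determine the group. The polynomial f is an irreducible sextic over Q, so G = Gal(f/Q) is one of the 16 transitive subgroups 6T1, ..., 6T16 of S_6. The discriminant of f is -1162261467, which is not a perfect square, so G is not contained in A_6. The transitive groups of degree 6 not contained in A_6 are: C_6 (6T1, order 6), S_3 (6T2, order 6), D_6 (6T3, order 12), C_3 x S_3 (6T5, order 18), A_4 x C_2 (6T6, order 24), S_4 (6T8, order 24), S_3 x S_3 (6T9, order 36), S_4 x C_2 (6T11, order 48), (S_3 x S_3) : C_2 (6T13, order 72), PGL(2,5) (6T14, order 120), S_6 (6T16, order 720). By Dedekind's theorem, for a prime p not dividing disc(f) the degrees of the irreducible factors of f mod p form the cycle type of an element of G. Factoring f modulo the 33 such primes p <= 139 (skipping 3, which divides the discriminant), each new pattern first appears at: mod 2: f = (x^6 + x^3 + 1), pattern 6; mod 7: f = (x + 1)(x + 3)(x + 4)(x^3 + x^2 + 5x + 4), pattern 3+1+1+1; mod 17: f = (x^2 + 2x + 7)(x^2 + 9x + 10)(x^2 + 11x + 6), pattern 2+2+2; mod 19: f = (x^3 + 13x^2 + 12x + 6)(x^3 + 13x^2 + 12x + 13), pattern 3+3; mod 73: f = (x + 25)(x + 33)(x + 47)(x + 48)(x + 59)(x + 68), pattern 1+1+1+1+1+1. No other pattern occurs in this range, so the set of observed cycle types is {6, 3+1+1+1, 2+2+2, 3+3, 1+1+1+1+1+1}. The candidates containing elements of all these cycle types are C_3 x S_3 (6T5) of order 18, S_3 x S_3 (6T9) of order 36, (S_3 x S_3) : C_2 (6T13) of order 72, S_6 (6T16) of order 720; the others are excluded. The observed types are precisely the cycle types that occur in C_3 x S_3 (6T5). Each of the other remaining candidates has further cycle types, and by the Chebotarev density theorem the matching factorization patterns would occur for a proportion of primes equal to their share of the group: S_3 x S_3 (6T9) additionally contains elements of type 2+2+1+1 (9 of its 36 elements, about 25% of primes); (S_3 x S_3) : C_2 (6T13) additionally contains elements of type 4+2, 3+2+1, 2+2+1+1, 2+1+1+1+1 (45 of its 72 elements, about 62% of primes); S_6 (6T16) additionally contains elements of type 5+1, 4+2, 4+1+1, 3+2+1, 2+2+1+1, 2+1+1+1+1 (504 of its 720 elements, about 70% of primes). None of the 33 primes tested shows any such pattern (for each of these groups the chance of that is below 10^-4), which rules them out. Hence G = C_3 x S_3 (6T5), of order 18. The Galois group C_3 x S_3 (6T5) has order 18, so the splitting field has degree 18 over Q.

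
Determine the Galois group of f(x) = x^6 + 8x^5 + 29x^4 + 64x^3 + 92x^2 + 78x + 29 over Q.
The polynomial f is an irreducible sextic over Q, so G = Gal(f/Q) is one of the 16 transitive subgroups 6T1, ..., 6T16 of S_6. The discriminant of f is -1075648, which is not a perfect square, so G is not contained in A_6. The transitive groups of degree 6 not contained in A_6 are: C_6 (6T1, order 6), S_3 (6T2, order 6), D_6 (6T3, order 12), C_3 x S_3 (6T5, order 18), A_4 x C_2 (6T6, order 24), S_4 (6T8, order 24), S_3 x S_3 (6T9, order 36), S_4 x C_2 (6T11, order 48), (S_3 x S_3) : C_2 (6T13, order 72), PGL(2,5) (6T14, order 120), S_6 (6T16, order 720). By Dedekind's theorem, for a prime p not dividing disc(f) the degrees of the irreducible factors of f mod p form the cycle type of an element of G. Factoring f modulo the 37 such primes p <= 167 (skipping 2, 7, which divide the discriminant), each new pattern first appears at: mod 3: f = (x^6 + 2x^5 + 2x^4 + x^3 + 2x^2 + 2), pattern 6; mod 11: f = (x^3 + 2x^2 + 8x + 6)(x^3 + 6x^2 + 9x + 3), pattern 3+3; mod 13: f = (x^2 + 8)(x^2 + 10x + 6)(x^2 + 11x + 9), pattern 2+2+2; mod 29: f = (x)(x + 3)(x + 10)(x + 16)(x + 18)(x + 19), pattern 1+1+1+1+1+1. No other pattern occurs in this range, so the set of observed cycle types is {6, 3+3, 2+2+2, 1+1+1+1+1+1}. The candidates containing elements of all these cycle types are C_6 (6T1) of order 6, D_6 (6T3) of order 12, C_3 x S_3 (6T5) of order 18, A_4 x C_2 (6T6) of order 24, S_3 x S_3 (6T9) of order 36, S_4 x C_2 (6T11) of order 48, (S_3 x S_3) : C_2 (6T13) of order 72, PGL(2,5) (6T14) of order 120, S_6 (6T16) of order 720; the others are excluded. The observed types are precisely the cycle types that occur in C_6 (6T1). Each of the other remaining candidates has further cycle types, and by the Chebotarev density theorem the matching factorization patterns would occur for a proportion of primes equal to their share of the group: D_6 (6T3) additionally contains elements of type 2+2+1+1 (3 of its 12 elements, about 25% of primes); C_3 x S_3 (6T5) additionally contains elements of type 3+1+1+1 (4 of its 18 elements, about 22% of primes); A_4 x C_2 (6T6) additionally contains elements of type 2+2+1+1, 2+1+1+1+1 (6 of its 24 elements, about 25% of primes); S_3 x S_3 (6T9) additionally contains elements of type 3+1+1+1, 2+2+1+1 (13 of its 36 elements, about 36% of primes); S_4 x C_2 (6T11) additionally contains elements of type 4+2, 4+1+1, 2+2+1+1, 2+1+1+1+1 (24 of its 48 elements, about 50% of primes); (S_3 x S_3) : C_2 (6T13) additionally contains elements of type 4+2, 3+2+1, 3+1+1+1, 2+2+1+1, 2+1+1+1+1 (49 of its 72 elements, about 68% of primes); PGL(2,5) (6T14) additionally contains elements of type 5+1, 4+1+1, 2+2+1+1 (69 of its 120 elements, about 58% of primes); S_6 (6T16) additionally contains elements of type 5+1, 4+2, 4+1+1, 3+2+1, 3+1+1+1, 2+2+1+1, 2+1+1+1+1 (544 of its 720 elements, about 76% of primes). None of the 37 primes tested shows any such pattern (for each of these groups the chance of that is below 10^-4), which rules them out. Hence G = C_6 (6T1), of order 6.

C_6, the cyclic group of order 6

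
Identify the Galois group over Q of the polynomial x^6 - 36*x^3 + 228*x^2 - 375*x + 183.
The polynomial f is an irreducible sextic over Q, so G = Gal(f/Q) is one of the 16 transitive subgroups 6T1, ..., 6T16 of S_6. The discriminant of f is -2200994196714027, which is not a perfect square, so G is not contained in A_6. The transitive groups of degree 6 not contained in A_6 are: C_6 (6T1, order 6), S_3 (6T2, order 6), D_6 (6T3, order 12), C_3 x S_3 (6T5, order 18), A_4 x C_2 (6T6, order 24), S_4 (6T8, order 24), S_3 x S_3 (6T9, order 36), S_4 x C_2 (6T11, order 48), (S_3 x S_3) : C_2 (6T13, order 72), PGL(2,5) (6T14, order 120), S_6 (6T16, order 720). By Dedekind's theorem, for a prime p not dividing disc(f) the degrees of the irreducible factors of f mod p form the cycle type of an element of G. Factoring f modulo the 25 such primes p <= 127 (skipping 3, 11, 13, 17, 43, 109, which divide the discriminant), each new pattern first appears at: mod 2: f = (x^6 + x + 1), pattern 6; mod 7: f = (x + 3)(x^2 + 5x + 3)(x^3 + 6x^2 + 4x + 4), pattern 3+2+1; mod 23: f = (x^2 + 21x + 17)(x^4 + 2x^3 + 10x^2 + 19x + 4), pattern 4+2; mod 31: f = (x + 13)(x + 27)(x^2 + 6x + 3)(x^2 + 16x + 3), pattern 2+2+1+1; mod 61: f = (x)(x + 8)(x + 19)(x + 33)(x^2 + x + 56), pattern 2+1+1+1+1; mod 97: f = (x + 23)(x + 72)(x + 80)(x^3 + 19x^2 + 29x + 49), pattern 3+1+1+1; mod 113: f = (x^2 + 30x + 74)(x^2 + 95x + 98)(x^2 + 101x + 60), pattern 2+2+2; mod 127: f = (x^3 + 10x^2 + 123x + 121)(x^3 + 117x^2 + 104x + 33), pattern 3+3. No other pattern occurs in this range, so the set of observed cycle types is {6, 3+2+1, 4+2, 2+2+1+1, 2+1+1+1+1, 3+1+1+1, 2+2+2, 3+3}. The candidates containing elements of all these cycle types are (S_3 x S_3) : C_2 (6T13) of order 72, S_6 (6T16) of order 720; the others are excluded. The observed types are precisely the cycle types that occur in (S_3 x S_3) : C_2 (6T13) (apart from the identity). Each of the other remaining candidates has further cycle types, and by the Chebotarev density theorem the matching factorization patterns would occur for a proportion of primes equal to their share of the group: S_6 (6T16) additionally contains elements of type 5+1, 4+1+1 (234 of its 720 elements, about 32% of primes). None of the 25 primes tested shows any such pattern (for each of these groups the chance of that is below 10^-4), which rules them out. Hence G = (S_3 x S_3) : C_2 (6T13), of order 72.

6T13: (S_3 x S_3) : C_2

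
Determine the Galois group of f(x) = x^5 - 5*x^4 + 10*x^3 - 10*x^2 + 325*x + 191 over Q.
A_5 (order 60)

The polynomial f is an irreducible quintic over Q, so G = Gal(f/Q) is a transitive subgroup of S_5: one of C_5 (5T1, order 5), D_5 (5T2, order 10), F_20 (5T3, order 20), A_5 (5T4, order 60) or S_5 (5T5, order 120). The discriminant of f is 1073741824000000 = 32768000^2, a perfect square, so G is contained in A_5. The transitive groups of degree 5 contained in A_5 are: C_5 (5T1, order 5), D_5 (5T2, order 10), A_5 (5T4, order 60). By Dedekind's theorem, for a prime p not dividing disc(f) the degrees of the irreducible factors of f mod p form the cycle type of an element of G. Factoring f modulo the 2 such primes p <= 7 (skipping 2, 5, which divide the discriminant), each new pattern first appears at: mod 3: f = (x^5 + x^4 + x^3 + 2x^2 + x + 2), pattern 5; mod 7: f = (x + 3)(x + 5)(x^3 + x^2 + x + 2), pattern 3+1+1. No other pattern occurs in this range, so the set of observed cycle types is {5, 3+1+1}. Among the candidates above, the only group containing elements of all these cycle types is A_5 (5T4) — each of C_5 (5T1), D_5 (5T2) lacks at least one of them. Hence G = A_5 (5T4), of order 60.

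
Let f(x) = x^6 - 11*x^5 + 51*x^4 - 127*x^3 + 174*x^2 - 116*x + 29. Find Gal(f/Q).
(C_3 x C_3) : C_4, the transitive group 6T10 of order 36

The polynomial f is an irreducible sextic over Q, so G = Gal(f/Q) is one of the 16 transitive subgroups 6T1, ..., 6T16 of S_6. The discriminant of f is 525625 = 725^2, a perfect square, so G is contained in A_6. The transitive groups of degree 6 contained in A_6 are: A_4 (6T4, order 12), S_4 (6T7, order 24), (C_3 x C_3) : C_4 (6T10, order 36), PSL(2,5) (6T12, order 60), A_6 (6T15, order 360). By Dedekind's theorem, for a prime p not dividing disc(f) the degrees of the irreducible factors of f mod p form the cycle type of an element of G. Factoring f modulo the 19 such primes p <= 73 (skipping 5, 29, which divide the discriminant), each new pattern first appears at: mod 2: f = (x^2 + x + 1)(x^4 + x + 1), pattern 4+2; mod 11: f = (x^3 + 2x^2 + 7x + 2)(x^3 + 9x^2 + 4x + 9), pattern 3+3; mod 19: f = (x + 9)(x + 10)(x^2 + 1)(x^2 + 8x + 17), pattern 2+2+1+1; mod 61: f = (x + 26)(x + 33)(x + 40)(x^3 + 12x^2 + 37x + 12), pattern 3+1+1+1. No other pattern occurs in this range, so the set of observed cycle types is {4+2, 3+3, 2+2+1+1, 3+1+1+1}. The candidates containing elements of all these cycle types are (C_3 x C_3) : C_4 (6T10) of order 36, A_6 (6T15) of order 360; the others are excluded. The observed types are precisely the cycle types that occur in (C_3 x C_3) : C_4 (6T10) (apart from the identity). Each of the other remaining candidates has further cycle types, and by the Chebotarev density theorem the matching factorization patterns would occur for a proportion of primes equal to their share of the group: A_6 (6T15) additionally contains elements of type 5+1 (144 of its 360 elements, about 40% of primes). None of the 19 primes tested shows any such pattern (for each of these groups the chance of that is below 10^-4), which rules them out. Hence G = (C_3 x C_3) : C_4 (6T10), of order 36.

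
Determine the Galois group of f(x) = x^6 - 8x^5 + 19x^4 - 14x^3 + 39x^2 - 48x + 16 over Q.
The polynomial f is an irreducible sextic over Q, so G = Gal(f/Q) is one of the 16 transitive subgroups 6T1, ..., 6T16 of S_6. The discriminant of f is 90962560000 = 301600^2, a perfect square, so G is contained in A_6. The transitive groups of degree 6 contained in A_6 are: A_4 (6T4, order 12), S_4 (6T7, order 24), (C_3 x C_3) : C_4 (6T10, order 36), PSL(2,5) (6T12, order 60), A_6 (6T15, order 360). By Dedekind's theorem, for a prime p not dividing disc(f) the degrees of the irreducible factors of f mod p form the cycle type of an element of G. Factoring f modulo the 19 such primes p <= 83 (skipping 2, 5, 13, 29, which divide the discriminant), each new pattern first appears at: mod 3: f = (x^2 + 2x + 2)(x^4 + 2x^3 + x^2 + x + 2), pattern 4+2; mod 11: f = (x^3 + 4x^2 + 10x + 2)(x^3 + 10x^2 + 2x + 8), pattern 3+3; mod 19: f = (x + 14)(x + 17)(x^2 + 9)(x^2 + 18x + 12), pattern 2+2+1+1; mod 61: f = (x + 13)(x + 23)(x + 30)(x^3 + 48x^2 + 47x + 46), pattern 3+1+1+1. No other pattern occurs in this range, so the set of observed cycle types is {4+2, 3+3, 2+2+1+1, 3+1+1+1}. The candidates containing elements of all these cycle types are (C_3 x C_3) : C_4 (6T10) of order 36, A_6 (6T15) of order 360; the others are excluded. The observed types are precisely the cycle types that occur in (C_3 x C_3) : C_4 (6T10) (apart from the identity). Each of the other remaining candidates has further cycle types, and by the Chebotarev density theorem the matching factorization patterns would occur for a proportion of primes equal to their share of the group: A_6 (6T15) additionally contains elements of type 5+1 (144 of its 360 elements, about 40% of primes). None of the 19 primes tested shows any such pattern (for each of these groups the chance of that is below 10^-4), which rules them out. Hence G = (C_3 x C_3) : C_4 (6T10), of order 36.

(C_3 x C_3) : C_4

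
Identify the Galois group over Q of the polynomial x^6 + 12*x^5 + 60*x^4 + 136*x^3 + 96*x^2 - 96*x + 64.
The polynomial f is an irreducible sextic over Q, so G = Gal(f/Q) is one of the 16 transitive subgroups 6T1, ..., 6T16 of S_6. The discriminant of f is -190210142896128, which is not a perfect square, so G is not contained in A_6. The transitive groups of degree 6 not contained in A_6 are: C_6 (6T1, order 6), S_3 (6T2, order 6), D_6 (6T3, order 12), C_3 x S_3 (6T5, order 18), A_4 x C_2 (6T6, order 24), S_4 (6T8, order 24), S_3 x S_3 (6T9, order 36), S_4 x C_2 (6T11, order 48), (S_3 x S_3) : C_2 (6T13, order 72), PGL(2,5) (6T14, order 120), S_6 (6T16, order 720). By Dedekind's theorem, for a prime p not dividing disc(f) the degrees of the irreducible factors of f mod p form the cycle type of an element of G. Factoring f modulo the 33 such primes p <= 149 (skipping 2, 3, which divide the discriminant), each new pattern first appears at: mod 5: f = (x^6 + 2x^5 + x^3 + x^2 + 4x + 4), pattern 6; mod 7: f = (x + 3)(x + 4)(x + 6)(x^3 + 6x^2 + 5x + 4), pattern 3+1+1+1; mod 17: f = (x^2 + 6x + 2)(x^2 + 11x + 12)(x^2 + 12x + 14), pattern 2+2+2; mod 19: f = (x^3 + 6x^2 + 12x + 12)(x^3 + 6x^2 + 12x + 18), pattern 3+3; mod 73: f = (x + 28)(x + 44)(x + 46)(x + 60)(x + 62)(x + 64), pattern 1+1+1+1+1+1. No other pattern occurs in this range, so the set of observed cycle types is {6, 3+1+1+1, 2+2+2, 3+3, 1+1+1+1+1+1}. The candidates containing elements of all these cycle types are C_3 x S_3 (6T5) of order 18, S_3 x S_3 (6T9) of order 36, (S_3 x S_3) : C_2 (6T13) of order 72, S_6 (6T16) of order 720; the others are excluded. The observed types are precisely the cycle types that occur in C_3 x S_3 (6T5). Each of the other remaining candidates has further cycle types, and by the Chebotarev density theorem the matching factorization patterns would occur for a proportion of primes equal to their share of the group: S_3 x S_3 (6T9) additionally contains elements of type 2+2+1+1 (9 of its 36 elements, about 25% of primes); (S_3 x S_3) : C_2 (6T13) additionally contains elements of type 4+2, 3+2+1, 2+2+1+1, 2+1+1+1+1 (45 of its 72 elements, about 62% of primes); S_6 (6T16) additionally contains elements of type 5+1, 4+2, 4+1+1, 3+2+1, 2+2+1+1, 2+1+1+1+1 (504 of its 720 elements, about 70% of primes). None of the 33 primes tested shows any such pattern (for each of these groups the chance of that is below 10^-4), which rules them out. Hence G = C_3 x S_3 (6T5), of order 18.

C_3 x S_3 (also written G18)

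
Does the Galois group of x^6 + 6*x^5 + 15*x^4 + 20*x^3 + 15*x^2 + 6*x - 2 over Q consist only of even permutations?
The polynomial is irreducible of degree 6 over Q. Its discriminant is 11337408, which is not a perfect square. A Galois group lies in the alternating group exactly when the discriminant is a square in Q, so the Galois group (D_6) is not contained in A_6.

No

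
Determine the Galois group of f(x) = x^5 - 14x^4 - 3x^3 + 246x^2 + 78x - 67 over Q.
The polynomial f is an irreducible quintic over Q, so G = Gal(f/Q) is a transitive subgroup of S_5: one of C_5 (5T1, order 5), D_5 (5T2, order 10), F_20 (5T3, order 20), A_5 (5T4, order 60) or S_5 (5T5, order 120). The discriminant of f is 4332368892657289 = 65820733^2, a perfect square, so G is contained in A_5. The transitive groups of degree 5 contained in A_5 are: C_5 (5T1, order 5), D_5 (5T2, order 10), A_5 (5T4, order 60). By Dedekind's theorem, for a prime p not dividing disc(f) the degrees of the irreducible factors of f mod p form the cycle type of an element of G. Factoring f modulo the 14 such primes p <= 53 (skipping 11, 23, which divide the discriminant), each new pattern first appears at: mod 2: f = (x^5 + x^3 + 1), pattern 5; mod 43: f = (x + 9)(x + 12)(x + 25)(x + 31)(x + 38), pattern 1+1+1+1+1. No other pattern occurs in this range, so the set of observed cycle types is {5, 1+1+1+1+1}. The candidates containing elements of all these cycle types are C_5 (5T1) of order 5, D_5 (5T2) of order 10, A_5 (5T4) of order 60; the others are excluded. The observed types are precisely the cycle types that occur in C_5 (5T1). Each of the other remaining candidates has further cycle types, and by the Chebotarev density theorem the matching factorization patterns would occur for a proportion of primes equal to their share of the group: D_5 (5T2) additionally contains elements of type 2+2+1 (5 of its 10 elements, about 50% of primes); A_5 (5T4) additionally contains elements of type 3+1+1, 2+2+1 (35 of its 60 elements, about 58% of primes). None of the 14 primes tested shows any such pattern (for each of these groups the chance of that is below 10^-4), which rules them out. Hence G = C_5 (5T1), of order 5.

5T1: C_5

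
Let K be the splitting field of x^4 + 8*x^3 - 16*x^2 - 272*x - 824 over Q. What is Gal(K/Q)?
The polynomial is an irreducible quartic over Q and its discriminant is -22428057600, which is not a perfect square, so the Galois group is not contained in A_4. The resolvent cubic y^3 + 16*y^2 + 1120*y + 31488 has exactly one rational root, so the Galois group is C_4 or D_4. The quartic remains irreducible over Q(sqrt(disc)), so the group is D_4.

4T3: D_4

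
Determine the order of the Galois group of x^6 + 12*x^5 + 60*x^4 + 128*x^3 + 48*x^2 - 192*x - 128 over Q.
12

The degree of the splitting field over Q equals the order of the Galois group, so first determine the group. The polynomial f is an irreducible sextic over Q, so G = Gal(f/Q) is one of the 16 transitive subgroups 6T1, ..., 6T16 of S_6. The discriminant of f is 1352605460594688, which is not a perfect square, so G is not contained in A_6. The transitive groups of degree 6 not contained in A_6 are: C_6 (6T1, order 6), S_3 (6T2, order 6), D_6 (6T3, order 12), C_3 x S_3 (6T5, order 18), A_4 x C_2 (6T6, order 24), S_4 (6T8, order 24), S_3 x S_3 (6T9, order 36), S_4 x C_2 (6T11, order 48), (S_3 x S_3) : C_2 (6T13, order 72), PGL(2,5) (6T14, order 120), S_6 (6T16, order 720). By Dedekind's theorem, for a prime p not dividing disc(f) the degrees of the irreducible factors of f mod p form the cycle type of an element of G. Factoring f modulo the 79 such primes p <= 419 (skipping 2, 3, which divide the discriminant), each new pattern first appears at: mod 5: f = (x^6 + 2x^5 + 3x^3 + 3x^2 + 3x + 2), pattern 6; mod 7: f = (x^2 + x + 6)(x^2 + 5x + 3)(x^2 + 6x + 3), pattern 2+2+2; mod 11: f = (x + 1)(x + 9)(x^2 + 5x + 7)(x^2 + 8x + 6), pattern 2+2+1+1; mod 13: f = (x^3 + 6x^2 + 12x + 11)(x^3 + 6x^2 + 12x + 12), pattern 3+3; mod 97: f = (x + 3)(x + 6)(x + 37)(x + 45)(x + 52)(x + 63), pattern 1+1+1+1+1+1. No other pattern occurs in this range, so the set of observed cycle types is {6, 2+2+2, 2+2+1+1, 3+3, 1+1+1+1+1+1}. The candidates containing elements of all these cycle types are D_6 (6T3) of order 12, A_4 x C_2 (6T6) of order 24, S_3 x S_3 (6T9) of order 36, S_4 x C_2 (6T11) of order 48, (S_3 x S_3) : C_2 (6T13) of order 72, PGL(2,5) (6T14) of order 120, S_6 (6T16) of order 720; the others are excluded. The observed types are precisely the cycle types that occur in D_6 (6T3). Each of the other remaining candidates has further cycle types, and by the Chebotarev density theorem the matching factorization patterns would occur for a proportion of primes equal to their share of the group: A_4 x C_2 (6T6) additionally contains elements of type 2+1+1+1+1 (3 of its 24 elements, about 12% of primes); S_3 x S_3 (6T9) additionally contains elements of type 3+1+1+1 (4 of its 36 elements, about 11% of primes); S_4 x C_2 (6T11) additionally contains elements of type 4+2, 4+1+1, 2+1+1+1+1 (15 of its 48 elements, about 31% of primes); (S_3 x S_3) : C_2 (6T13) additionally contains elements of type 4+2, 3+2+1, 3+1+1+1, 2+1+1+1+1 (40 of its 72 elements, about 56% of primes); PGL(2,5) (6T14) additionally contains elements of type 5+1, 4+1+1 (54 of its 120 elements, about 45% of primes); S_6 (6T16) additionally contains elements of type 5+1, 4+2, 4+1+1, 3+2+1, 3+1+1+1, 2+1+1+1+1 (499 of its 720 elements, about 69% of primes). None of the 79 primes tested shows any such pattern (for each of these groups the chance of that is below 10^-4), which rules them out. Hence G = D_6 (6T3), of order 12. The Galois group D_6 (6T3) has order 12, so the splitting field has degree 12 over Q.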